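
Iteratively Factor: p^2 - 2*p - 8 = (p - 4)*(p + 2)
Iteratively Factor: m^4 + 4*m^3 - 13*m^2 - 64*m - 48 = (m + 3)*(m^3 + m^2 - 16*m - 16) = (m - 4)*(m + 3)*(m^2 + 5*m + 4) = (m - 4)*(m + 1)*(m + 3)*(m + 4)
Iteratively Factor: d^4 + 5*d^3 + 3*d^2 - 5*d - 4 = (d + 1)*(d^3 + 4*d^2 - d - 4) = (d + 1)*(d + 4)*(d^2 - 1) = (d - 1)*(d + 1)*(d + 4)*(d + 1)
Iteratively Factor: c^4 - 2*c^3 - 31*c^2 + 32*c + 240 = (c - 4)*(c^3 + 2*c^2 - 23*c - 60) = (c - 4)*(c + 3)*(c^2 - c - 20) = (c - 5)*(c - 4)*(c + 3)*(c + 4)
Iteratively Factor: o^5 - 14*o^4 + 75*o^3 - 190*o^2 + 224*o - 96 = (o - 4)*(o^4 - 10*o^3 + 35*o^2 - 50*o + 24) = (o - 4)*(o - 2)*(o^3 - 8*o^2 + 19*o - 12) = (o - 4)^2*(o - 2)*(o^2 - 4*o + 3) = (o - 4)^2*(o - 3)*(o - 2)*(o - 1)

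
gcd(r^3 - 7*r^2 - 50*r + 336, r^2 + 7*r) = r + 7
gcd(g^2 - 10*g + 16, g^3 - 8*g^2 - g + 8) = g - 8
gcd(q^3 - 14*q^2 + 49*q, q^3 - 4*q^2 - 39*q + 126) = q - 7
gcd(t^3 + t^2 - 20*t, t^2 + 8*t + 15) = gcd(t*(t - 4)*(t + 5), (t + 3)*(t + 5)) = t + 5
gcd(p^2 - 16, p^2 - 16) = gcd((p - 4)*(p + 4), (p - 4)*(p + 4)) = p^2 - 16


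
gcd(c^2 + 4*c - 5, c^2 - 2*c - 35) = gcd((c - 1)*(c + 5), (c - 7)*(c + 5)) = c + 5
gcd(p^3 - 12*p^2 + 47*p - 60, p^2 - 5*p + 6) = p - 3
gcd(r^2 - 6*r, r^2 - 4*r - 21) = 1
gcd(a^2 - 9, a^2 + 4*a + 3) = a + 3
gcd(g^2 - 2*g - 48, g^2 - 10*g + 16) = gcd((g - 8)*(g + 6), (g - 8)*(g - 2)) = g - 8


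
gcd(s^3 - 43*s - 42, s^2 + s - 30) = s + 6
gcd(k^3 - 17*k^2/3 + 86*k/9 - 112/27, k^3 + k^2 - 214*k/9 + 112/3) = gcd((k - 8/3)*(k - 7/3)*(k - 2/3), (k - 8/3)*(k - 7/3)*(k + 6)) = k^2 - 5*k + 56/9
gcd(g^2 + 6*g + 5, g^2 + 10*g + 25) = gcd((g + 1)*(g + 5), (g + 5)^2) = g + 5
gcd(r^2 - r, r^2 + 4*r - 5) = r - 1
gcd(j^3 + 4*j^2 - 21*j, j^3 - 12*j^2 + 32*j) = j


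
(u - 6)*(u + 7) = u^2 + u - 42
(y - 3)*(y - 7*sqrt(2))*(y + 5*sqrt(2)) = y^3 - 3*y^2 - 2*sqrt(2)*y^2 - 70*y + 6*sqrt(2)*y + 210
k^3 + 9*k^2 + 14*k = k*(k + 2)*(k + 7)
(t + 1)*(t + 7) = t^2 + 8*t + 7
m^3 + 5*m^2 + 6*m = m*(m + 2)*(m + 3)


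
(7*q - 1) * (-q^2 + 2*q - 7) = -7*q^3 + 15*q^2 - 51*q + 7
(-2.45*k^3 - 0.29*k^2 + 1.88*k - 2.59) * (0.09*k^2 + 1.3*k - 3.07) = -0.2205*k^5 - 3.2111*k^4 + 7.3137*k^3 + 3.1012*k^2 - 9.1386*k + 7.9513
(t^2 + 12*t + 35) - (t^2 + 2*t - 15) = 10*t + 50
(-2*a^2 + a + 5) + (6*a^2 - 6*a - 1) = 4*a^2 - 5*a + 4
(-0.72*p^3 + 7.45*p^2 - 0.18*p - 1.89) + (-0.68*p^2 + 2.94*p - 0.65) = -0.72*p^3 + 6.77*p^2 + 2.76*p - 2.54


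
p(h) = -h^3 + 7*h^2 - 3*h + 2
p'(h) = -3*h^2 + 14*h - 3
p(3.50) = 34.38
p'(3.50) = 9.25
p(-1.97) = 42.72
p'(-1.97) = -42.22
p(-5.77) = 444.46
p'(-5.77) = -183.66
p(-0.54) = 5.82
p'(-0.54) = -11.43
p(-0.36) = 4.03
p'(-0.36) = -8.43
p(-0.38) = 4.21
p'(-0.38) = -8.75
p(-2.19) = 52.65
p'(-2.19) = -48.05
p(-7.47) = 831.85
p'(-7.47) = -274.98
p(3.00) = 29.00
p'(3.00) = 12.00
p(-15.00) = 4997.00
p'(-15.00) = -888.00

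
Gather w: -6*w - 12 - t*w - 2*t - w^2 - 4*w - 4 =-2*t - w^2 + w*(-t - 10) - 16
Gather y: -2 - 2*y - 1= -2*y - 3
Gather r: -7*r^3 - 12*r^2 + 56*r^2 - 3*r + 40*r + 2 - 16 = -7*r^3 + 44*r^2 + 37*r - 14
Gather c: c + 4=c + 4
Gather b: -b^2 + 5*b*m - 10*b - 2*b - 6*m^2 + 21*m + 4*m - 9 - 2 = -b^2 + b*(5*m - 12) - 6*m^2 + 25*m - 11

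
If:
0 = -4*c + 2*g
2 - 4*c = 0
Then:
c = 1/2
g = 1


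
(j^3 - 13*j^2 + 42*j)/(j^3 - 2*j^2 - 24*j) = (j - 7)/(j + 4)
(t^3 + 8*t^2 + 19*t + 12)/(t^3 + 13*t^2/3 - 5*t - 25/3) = 3*(t^2 + 7*t + 12)/(3*t^2 + 10*t - 25)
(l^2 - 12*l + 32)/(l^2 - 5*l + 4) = (l - 8)/(l - 1)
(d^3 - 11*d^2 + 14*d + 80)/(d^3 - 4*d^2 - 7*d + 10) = (d - 8)/(d - 1)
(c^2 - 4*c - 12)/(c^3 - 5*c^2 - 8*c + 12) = 1/(c - 1)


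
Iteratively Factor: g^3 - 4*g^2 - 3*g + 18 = (g - 3)*(g^2 - g - 6) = (g - 3)^2*(g + 2)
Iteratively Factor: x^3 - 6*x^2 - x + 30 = (x - 3)*(x^2 - 3*x - 10) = (x - 3)*(x + 2)*(x - 5)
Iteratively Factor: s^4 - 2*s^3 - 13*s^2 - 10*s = (s + 2)*(s^3 - 4*s^2 - 5*s) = s*(s + 2)*(s^2 - 4*s - 5) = s*(s + 1)*(s + 2)*(s - 5)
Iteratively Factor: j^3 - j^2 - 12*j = (j - 4)*(j^2 + 3*j) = (j - 4)*(j + 3)*(j)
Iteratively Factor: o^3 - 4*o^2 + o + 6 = (o - 2)*(o^2 - 2*o - 3) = (o - 3)*(o - 2)*(o + 1)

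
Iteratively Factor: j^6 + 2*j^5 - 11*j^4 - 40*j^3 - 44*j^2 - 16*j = (j + 2)*(j^5 - 11*j^3 - 18*j^2 - 8*j) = (j - 4)*(j + 2)*(j^4 + 4*j^3 + 5*j^2 + 2*j) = (j - 4)*(j + 1)*(j + 2)*(j^3 + 3*j^2 + 2*j) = (j - 4)*(j + 1)^2*(j + 2)*(j^2 + 2*j) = (j - 4)*(j + 1)^2*(j + 2)^2*(j)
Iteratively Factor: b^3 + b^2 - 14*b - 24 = (b + 3)*(b^2 - 2*b - 8) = (b - 4)*(b + 3)*(b + 2)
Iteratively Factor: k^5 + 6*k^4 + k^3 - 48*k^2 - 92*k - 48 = (k + 2)*(k^4 + 4*k^3 - 7*k^2 - 34*k - 24) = (k + 2)^2*(k^3 + 2*k^2 - 11*k - 12) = (k + 2)^2*(k + 4)*(k^2 - 2*k - 3) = (k - 3)*(k + 2)^2*(k + 4)*(k + 1)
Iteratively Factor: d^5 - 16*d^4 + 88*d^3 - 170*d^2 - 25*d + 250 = (d - 5)*(d^4 - 11*d^3 + 33*d^2 - 5*d - 50) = (d - 5)*(d + 1)*(d^3 - 12*d^2 + 45*d - 50) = (d - 5)*(d - 2)*(d + 1)*(d^2 - 10*d + 25) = (d - 5)^2*(d - 2)*(d + 1)*(d - 5)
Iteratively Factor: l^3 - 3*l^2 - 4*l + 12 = (l - 3)*(l^2 - 4) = (l - 3)*(l + 2)*(l - 2)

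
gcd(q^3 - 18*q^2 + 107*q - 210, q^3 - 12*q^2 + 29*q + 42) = q^2 - 13*q + 42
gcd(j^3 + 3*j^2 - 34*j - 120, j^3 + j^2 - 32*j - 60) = j^2 - j - 30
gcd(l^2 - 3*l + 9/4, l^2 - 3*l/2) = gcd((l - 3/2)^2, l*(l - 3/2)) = l - 3/2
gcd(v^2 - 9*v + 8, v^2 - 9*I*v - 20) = 1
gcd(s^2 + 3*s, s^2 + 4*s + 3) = s + 3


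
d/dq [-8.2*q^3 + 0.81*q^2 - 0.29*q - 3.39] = -24.6*q^2 + 1.62*q - 0.29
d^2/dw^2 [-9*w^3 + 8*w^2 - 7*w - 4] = 16 - 54*w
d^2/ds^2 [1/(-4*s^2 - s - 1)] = 2*(16*s^2 + 4*s - (8*s + 1)^2 + 4)/(4*s^2 + s + 1)^3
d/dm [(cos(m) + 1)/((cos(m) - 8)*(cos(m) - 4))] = (cos(m)^2 + 2*cos(m) - 44)*sin(m)/((cos(m) - 8)^2*(cos(m) - 4)^2)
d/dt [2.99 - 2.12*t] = -2.12000000000000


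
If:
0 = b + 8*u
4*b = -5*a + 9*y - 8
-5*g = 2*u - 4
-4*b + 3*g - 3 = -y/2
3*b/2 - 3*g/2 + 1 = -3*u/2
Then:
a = 1322/495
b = 16/99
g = 80/99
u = -2/99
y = 22/9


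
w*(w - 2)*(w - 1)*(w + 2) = w^4 - w^3 - 4*w^2 + 4*w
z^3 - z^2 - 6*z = z*(z - 3)*(z + 2)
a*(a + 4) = a^2 + 4*a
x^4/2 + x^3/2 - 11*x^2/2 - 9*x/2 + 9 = (x/2 + 1)*(x - 3)*(x - 1)*(x + 3)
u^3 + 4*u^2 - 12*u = u*(u - 2)*(u + 6)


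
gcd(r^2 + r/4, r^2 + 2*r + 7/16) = r + 1/4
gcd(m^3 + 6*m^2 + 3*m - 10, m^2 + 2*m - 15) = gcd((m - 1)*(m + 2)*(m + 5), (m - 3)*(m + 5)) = m + 5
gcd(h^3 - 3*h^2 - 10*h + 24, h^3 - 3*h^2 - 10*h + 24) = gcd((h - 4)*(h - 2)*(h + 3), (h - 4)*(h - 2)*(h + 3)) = h^3 - 3*h^2 - 10*h + 24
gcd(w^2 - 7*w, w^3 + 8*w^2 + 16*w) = w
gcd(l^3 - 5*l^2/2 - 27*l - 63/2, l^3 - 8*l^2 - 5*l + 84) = l^2 - 4*l - 21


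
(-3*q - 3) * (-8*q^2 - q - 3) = 24*q^3 + 27*q^2 + 12*q + 9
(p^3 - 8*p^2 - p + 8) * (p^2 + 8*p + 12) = p^5 - 53*p^3 - 96*p^2 + 52*p + 96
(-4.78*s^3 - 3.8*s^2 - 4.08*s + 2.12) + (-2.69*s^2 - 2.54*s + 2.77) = -4.78*s^3 - 6.49*s^2 - 6.62*s + 4.89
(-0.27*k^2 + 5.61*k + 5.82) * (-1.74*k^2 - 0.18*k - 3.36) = 0.4698*k^4 - 9.7128*k^3 - 10.2294*k^2 - 19.8972*k - 19.5552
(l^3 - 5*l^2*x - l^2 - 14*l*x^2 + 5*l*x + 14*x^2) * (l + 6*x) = l^4 + l^3*x - l^3 - 44*l^2*x^2 - l^2*x - 84*l*x^3 + 44*l*x^2 + 84*x^3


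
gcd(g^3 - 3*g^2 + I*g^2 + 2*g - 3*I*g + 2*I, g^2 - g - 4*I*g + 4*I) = g - 1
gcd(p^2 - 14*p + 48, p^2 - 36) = p - 6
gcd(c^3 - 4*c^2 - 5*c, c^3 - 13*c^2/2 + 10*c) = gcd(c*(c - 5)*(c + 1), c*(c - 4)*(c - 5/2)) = c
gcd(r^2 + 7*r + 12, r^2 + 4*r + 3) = r + 3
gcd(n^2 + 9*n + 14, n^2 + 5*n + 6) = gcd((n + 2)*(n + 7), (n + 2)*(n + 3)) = n + 2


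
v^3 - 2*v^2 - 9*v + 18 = (v - 3)*(v - 2)*(v + 3)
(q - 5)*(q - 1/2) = q^2 - 11*q/2 + 5/2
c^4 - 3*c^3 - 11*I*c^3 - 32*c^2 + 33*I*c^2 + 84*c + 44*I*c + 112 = (c - 4)*(c + 1)*(c - 7*I)*(c - 4*I)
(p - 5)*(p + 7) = p^2 + 2*p - 35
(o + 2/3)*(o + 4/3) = o^2 + 2*o + 8/9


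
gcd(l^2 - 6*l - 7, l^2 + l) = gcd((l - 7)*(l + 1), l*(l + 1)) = l + 1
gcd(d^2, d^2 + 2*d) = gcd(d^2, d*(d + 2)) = d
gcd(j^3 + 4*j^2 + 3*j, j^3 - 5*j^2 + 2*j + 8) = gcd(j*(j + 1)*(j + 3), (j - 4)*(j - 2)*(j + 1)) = j + 1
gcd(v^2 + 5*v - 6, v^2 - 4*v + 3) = v - 1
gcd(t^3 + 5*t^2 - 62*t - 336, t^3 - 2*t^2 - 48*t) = t^2 - 2*t - 48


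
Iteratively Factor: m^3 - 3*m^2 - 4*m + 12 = (m - 3)*(m^2 - 4) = (m - 3)*(m - 2)*(m + 2)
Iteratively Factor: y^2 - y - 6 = (y + 2)*(y - 3)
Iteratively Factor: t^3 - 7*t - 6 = (t + 2)*(t^2 - 2*t - 3) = (t + 1)*(t + 2)*(t - 3)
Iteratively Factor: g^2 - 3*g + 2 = (g - 1)*(g - 2)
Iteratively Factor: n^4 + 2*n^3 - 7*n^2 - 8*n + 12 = (n - 1)*(n^3 + 3*n^2 - 4*n - 12) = (n - 2)*(n - 1)*(n^2 + 5*n + 6) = (n - 2)*(n - 1)*(n + 2)*(n + 3)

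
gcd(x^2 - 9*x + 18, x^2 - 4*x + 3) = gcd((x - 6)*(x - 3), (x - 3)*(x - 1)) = x - 3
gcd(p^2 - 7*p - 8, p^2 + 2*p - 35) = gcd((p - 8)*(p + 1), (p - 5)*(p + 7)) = 1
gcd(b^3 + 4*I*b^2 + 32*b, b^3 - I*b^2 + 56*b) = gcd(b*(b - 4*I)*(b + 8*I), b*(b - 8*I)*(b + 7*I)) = b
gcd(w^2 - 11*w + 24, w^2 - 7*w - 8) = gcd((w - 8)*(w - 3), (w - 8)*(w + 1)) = w - 8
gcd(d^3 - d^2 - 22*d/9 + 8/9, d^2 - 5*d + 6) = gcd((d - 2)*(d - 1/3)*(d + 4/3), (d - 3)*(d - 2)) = d - 2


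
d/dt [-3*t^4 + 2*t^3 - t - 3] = -12*t^3 + 6*t^2 - 1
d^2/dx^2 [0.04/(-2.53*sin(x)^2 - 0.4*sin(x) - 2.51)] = (1.024144*sin(x)^4 + 0.12144*sin(x)^3 - 2.545864*sin(x)^2 - 0.28304*sin(x) + 0.495224)/(2.53*sin(x)^2 + 0.4*sin(x) + 2.51)^3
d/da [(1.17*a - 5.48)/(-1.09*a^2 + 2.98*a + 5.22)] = (1.2753*a^2 - 11.9464*a + 22.4378)/(1.1881*a^4 - 6.4964*a^3 - 2.4992*a^2 + 31.1112*a + 27.2484)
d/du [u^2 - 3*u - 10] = 2*u - 3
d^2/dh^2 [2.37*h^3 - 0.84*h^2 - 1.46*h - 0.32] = 14.22*h - 1.68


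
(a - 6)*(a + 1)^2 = a^3 - 4*a^2 - 11*a - 6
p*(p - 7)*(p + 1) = p^3 - 6*p^2 - 7*p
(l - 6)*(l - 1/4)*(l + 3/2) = l^3 - 19*l^2/4 - 63*l/8 + 9/4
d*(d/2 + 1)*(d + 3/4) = d^3/2 + 11*d^2/8 + 3*d/4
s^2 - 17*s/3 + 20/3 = (s - 4)*(s - 5/3)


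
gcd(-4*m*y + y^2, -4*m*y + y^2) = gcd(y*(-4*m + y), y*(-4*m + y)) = -4*m*y + y^2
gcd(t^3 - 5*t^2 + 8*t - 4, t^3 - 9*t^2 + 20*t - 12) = t^2 - 3*t + 2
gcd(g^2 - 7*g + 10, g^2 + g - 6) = g - 2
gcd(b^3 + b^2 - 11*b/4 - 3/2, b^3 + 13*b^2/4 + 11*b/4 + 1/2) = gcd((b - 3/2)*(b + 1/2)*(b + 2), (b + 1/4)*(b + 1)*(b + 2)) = b + 2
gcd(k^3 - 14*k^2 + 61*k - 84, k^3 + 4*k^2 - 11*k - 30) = k - 3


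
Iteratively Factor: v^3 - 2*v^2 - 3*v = (v)*(v^2 - 2*v - 3) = v*(v - 3)*(v + 1)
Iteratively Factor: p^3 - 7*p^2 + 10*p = (p)*(p^2 - 7*p + 10) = p*(p - 5)*(p - 2)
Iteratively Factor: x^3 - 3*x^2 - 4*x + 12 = (x - 2)*(x^2 - x - 6) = (x - 2)*(x + 2)*(x - 3)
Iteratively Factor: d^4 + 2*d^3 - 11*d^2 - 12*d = (d - 3)*(d^3 + 5*d^2 + 4*d) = d*(d - 3)*(d^2 + 5*d + 4) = d*(d - 3)*(d + 1)*(d + 4)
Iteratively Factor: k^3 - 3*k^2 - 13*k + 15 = (k + 3)*(k^2 - 6*k + 5) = (k - 1)*(k + 3)*(k - 5)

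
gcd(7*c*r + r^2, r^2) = r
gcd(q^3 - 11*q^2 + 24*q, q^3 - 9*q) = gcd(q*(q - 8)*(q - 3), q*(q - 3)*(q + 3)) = q^2 - 3*q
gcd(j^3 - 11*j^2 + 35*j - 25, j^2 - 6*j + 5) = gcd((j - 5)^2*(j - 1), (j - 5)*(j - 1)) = j^2 - 6*j + 5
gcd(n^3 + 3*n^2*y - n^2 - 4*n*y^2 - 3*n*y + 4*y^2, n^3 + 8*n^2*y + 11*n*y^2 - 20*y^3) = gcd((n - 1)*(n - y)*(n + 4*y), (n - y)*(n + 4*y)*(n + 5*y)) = -n^2 - 3*n*y + 4*y^2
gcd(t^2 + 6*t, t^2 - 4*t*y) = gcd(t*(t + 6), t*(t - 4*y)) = t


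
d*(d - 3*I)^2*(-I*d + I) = -I*d^4 - 6*d^3 + I*d^3 + 6*d^2 + 9*I*d^2 - 9*I*d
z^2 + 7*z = z*(z + 7)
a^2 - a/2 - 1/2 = (a - 1)*(a + 1/2)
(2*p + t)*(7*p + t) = 14*p^2 + 9*p*t + t^2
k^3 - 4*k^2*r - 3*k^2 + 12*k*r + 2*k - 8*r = (k - 2)*(k - 1)*(k - 4*r)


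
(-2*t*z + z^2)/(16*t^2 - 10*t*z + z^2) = z/(-8*t + z)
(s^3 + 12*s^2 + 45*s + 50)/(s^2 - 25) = (s^2 + 7*s + 10)/(s - 5)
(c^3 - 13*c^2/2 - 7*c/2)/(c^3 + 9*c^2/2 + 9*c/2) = (2*c^2 - 13*c - 7)/(2*c^2 + 9*c + 9)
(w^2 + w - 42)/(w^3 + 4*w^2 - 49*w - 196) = (w - 6)/(w^2 - 3*w - 28)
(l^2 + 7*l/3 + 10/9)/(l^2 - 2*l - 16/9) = (3*l + 5)/(3*l - 8)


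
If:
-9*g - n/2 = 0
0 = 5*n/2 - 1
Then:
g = -1/45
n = 2/5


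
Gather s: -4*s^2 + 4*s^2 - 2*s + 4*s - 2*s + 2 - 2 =0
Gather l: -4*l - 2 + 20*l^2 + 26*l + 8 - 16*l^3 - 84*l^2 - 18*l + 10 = -16*l^3 - 64*l^2 + 4*l + 16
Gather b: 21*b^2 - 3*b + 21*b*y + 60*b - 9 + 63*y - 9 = 21*b^2 + b*(21*y + 57) + 63*y - 18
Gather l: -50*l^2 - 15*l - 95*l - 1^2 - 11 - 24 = -50*l^2 - 110*l - 36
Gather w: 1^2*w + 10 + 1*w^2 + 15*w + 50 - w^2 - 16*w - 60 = 0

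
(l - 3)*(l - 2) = l^2 - 5*l + 6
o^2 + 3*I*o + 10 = (o - 2*I)*(o + 5*I)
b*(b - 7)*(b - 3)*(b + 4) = b^4 - 6*b^3 - 19*b^2 + 84*b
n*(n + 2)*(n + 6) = n^3 + 8*n^2 + 12*n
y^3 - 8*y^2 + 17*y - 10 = (y - 5)*(y - 2)*(y - 1)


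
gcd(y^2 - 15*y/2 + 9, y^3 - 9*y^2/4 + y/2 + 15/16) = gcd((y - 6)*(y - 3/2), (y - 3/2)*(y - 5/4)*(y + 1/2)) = y - 3/2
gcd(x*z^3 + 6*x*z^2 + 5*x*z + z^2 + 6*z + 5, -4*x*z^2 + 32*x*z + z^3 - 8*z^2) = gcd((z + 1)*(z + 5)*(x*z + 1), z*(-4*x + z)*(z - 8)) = 1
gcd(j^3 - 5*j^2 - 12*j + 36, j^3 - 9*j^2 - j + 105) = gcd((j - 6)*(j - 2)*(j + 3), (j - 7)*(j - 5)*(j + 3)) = j + 3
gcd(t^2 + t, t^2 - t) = t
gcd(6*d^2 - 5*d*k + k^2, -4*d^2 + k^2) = 2*d - k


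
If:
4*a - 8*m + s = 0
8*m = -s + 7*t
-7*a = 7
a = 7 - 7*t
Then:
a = -1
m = 1/4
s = 6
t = 8/7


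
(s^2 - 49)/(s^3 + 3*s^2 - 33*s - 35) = (s - 7)/(s^2 - 4*s - 5)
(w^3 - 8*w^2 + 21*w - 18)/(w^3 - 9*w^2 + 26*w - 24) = (w - 3)/(w - 4)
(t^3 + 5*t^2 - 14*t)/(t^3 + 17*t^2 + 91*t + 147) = t*(t - 2)/(t^2 + 10*t + 21)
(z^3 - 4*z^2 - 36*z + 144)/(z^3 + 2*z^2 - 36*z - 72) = (z - 4)/(z + 2)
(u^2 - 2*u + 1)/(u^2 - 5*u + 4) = (u - 1)/(u - 4)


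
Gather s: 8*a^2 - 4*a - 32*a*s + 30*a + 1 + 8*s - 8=8*a^2 + 26*a + s*(8 - 32*a) - 7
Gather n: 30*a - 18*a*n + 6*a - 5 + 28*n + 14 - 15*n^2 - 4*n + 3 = 36*a - 15*n^2 + n*(24 - 18*a) + 12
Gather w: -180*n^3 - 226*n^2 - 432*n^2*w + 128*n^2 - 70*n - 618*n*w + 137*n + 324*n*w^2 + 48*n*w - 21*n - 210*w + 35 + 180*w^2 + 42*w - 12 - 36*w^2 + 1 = -180*n^3 - 98*n^2 + 46*n + w^2*(324*n + 144) + w*(-432*n^2 - 570*n - 168) + 24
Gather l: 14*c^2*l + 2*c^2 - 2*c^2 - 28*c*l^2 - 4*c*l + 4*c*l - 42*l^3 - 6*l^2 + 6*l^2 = 14*c^2*l - 28*c*l^2 - 42*l^3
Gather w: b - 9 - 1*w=b - w - 9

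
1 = 1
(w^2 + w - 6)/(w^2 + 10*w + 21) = (w - 2)/(w + 7)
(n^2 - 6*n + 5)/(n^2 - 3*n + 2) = (n - 5)/(n - 2)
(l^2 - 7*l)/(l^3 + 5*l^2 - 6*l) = (l - 7)/(l^2 + 5*l - 6)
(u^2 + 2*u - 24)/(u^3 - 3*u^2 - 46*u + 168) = (u + 6)/(u^2 + u - 42)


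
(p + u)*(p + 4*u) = p^2 + 5*p*u + 4*u^2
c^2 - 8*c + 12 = (c - 6)*(c - 2)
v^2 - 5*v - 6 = (v - 6)*(v + 1)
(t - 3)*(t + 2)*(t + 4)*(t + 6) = t^4 + 9*t^3 + 8*t^2 - 84*t - 144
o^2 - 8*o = o*(o - 8)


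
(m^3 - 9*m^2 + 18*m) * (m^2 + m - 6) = m^5 - 8*m^4 + 3*m^3 + 72*m^2 - 108*m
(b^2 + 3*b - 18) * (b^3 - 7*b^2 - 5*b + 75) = b^5 - 4*b^4 - 44*b^3 + 186*b^2 + 315*b - 1350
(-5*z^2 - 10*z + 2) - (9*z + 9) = -5*z^2 - 19*z - 7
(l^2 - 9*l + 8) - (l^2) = 8 - 9*l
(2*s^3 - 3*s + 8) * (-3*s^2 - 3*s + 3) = -6*s^5 - 6*s^4 + 15*s^3 - 15*s^2 - 33*s + 24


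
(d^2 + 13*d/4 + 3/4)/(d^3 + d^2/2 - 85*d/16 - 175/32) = 8*(4*d^2 + 13*d + 3)/(32*d^3 + 16*d^2 - 170*d - 175)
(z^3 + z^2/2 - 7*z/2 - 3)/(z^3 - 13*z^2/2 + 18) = (z + 1)/(z - 6)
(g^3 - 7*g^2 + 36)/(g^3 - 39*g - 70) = (g^2 - 9*g + 18)/(g^2 - 2*g - 35)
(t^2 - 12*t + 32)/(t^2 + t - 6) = (t^2 - 12*t + 32)/(t^2 + t - 6)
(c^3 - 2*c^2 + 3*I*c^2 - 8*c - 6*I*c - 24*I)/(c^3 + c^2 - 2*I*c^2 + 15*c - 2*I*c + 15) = (c^2 - 2*c - 8)/(c^2 + c*(1 - 5*I) - 5*I)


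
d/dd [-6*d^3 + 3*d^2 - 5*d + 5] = -18*d^2 + 6*d - 5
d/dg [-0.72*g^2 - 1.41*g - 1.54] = -1.44*g - 1.41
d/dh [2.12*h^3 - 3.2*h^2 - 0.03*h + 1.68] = 6.36*h^2 - 6.4*h - 0.03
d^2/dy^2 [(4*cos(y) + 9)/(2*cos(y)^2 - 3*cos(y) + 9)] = (144*sin(y)^4*cos(y) + 168*sin(y)^4 + 339*sin(y)^2 + 1691*cos(y)/2 - 249*cos(3*y)/2 - 8*cos(5*y) - 561)/(2*sin(y)^2 + 3*cos(y) - 11)^3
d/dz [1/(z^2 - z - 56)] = (1 - 2*z)/(-z^2 + z + 56)^2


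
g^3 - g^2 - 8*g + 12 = (g - 2)^2*(g + 3)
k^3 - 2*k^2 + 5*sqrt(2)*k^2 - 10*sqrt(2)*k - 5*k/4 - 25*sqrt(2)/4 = (k - 5/2)*(k + 1/2)*(k + 5*sqrt(2))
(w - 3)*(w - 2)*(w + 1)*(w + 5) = w^4 + w^3 - 19*w^2 + 11*w + 30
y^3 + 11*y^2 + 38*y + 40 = (y + 2)*(y + 4)*(y + 5)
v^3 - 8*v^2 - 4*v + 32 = (v - 8)*(v - 2)*(v + 2)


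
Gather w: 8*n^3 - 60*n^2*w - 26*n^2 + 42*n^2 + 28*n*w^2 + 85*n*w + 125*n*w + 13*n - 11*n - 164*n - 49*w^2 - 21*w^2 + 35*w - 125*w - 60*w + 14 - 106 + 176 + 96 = 8*n^3 + 16*n^2 - 162*n + w^2*(28*n - 70) + w*(-60*n^2 + 210*n - 150) + 180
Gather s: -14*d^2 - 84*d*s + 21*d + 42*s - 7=-14*d^2 + 21*d + s*(42 - 84*d) - 7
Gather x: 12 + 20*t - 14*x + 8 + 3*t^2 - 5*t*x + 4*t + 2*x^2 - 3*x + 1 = 3*t^2 + 24*t + 2*x^2 + x*(-5*t - 17) + 21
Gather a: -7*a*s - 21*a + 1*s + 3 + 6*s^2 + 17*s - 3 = a*(-7*s - 21) + 6*s^2 + 18*s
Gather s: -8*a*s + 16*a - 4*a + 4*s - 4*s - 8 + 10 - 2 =-8*a*s + 12*a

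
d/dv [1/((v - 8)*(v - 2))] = 2*(5 - v)/(v^4 - 20*v^3 + 132*v^2 - 320*v + 256)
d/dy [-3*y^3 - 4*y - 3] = -9*y^2 - 4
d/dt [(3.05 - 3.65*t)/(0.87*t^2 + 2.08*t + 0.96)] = (3.1755*t^2 - 5.307*t - 9.848)/(0.7569*t^4 + 3.6192*t^3 + 5.9968*t^2 + 3.9936*t + 0.9216)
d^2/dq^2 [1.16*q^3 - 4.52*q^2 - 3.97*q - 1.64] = 6.96*q - 9.04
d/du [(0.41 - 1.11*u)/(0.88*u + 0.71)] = (-1.011032*u - 0.815719)/(0.88*u + 0.71)^3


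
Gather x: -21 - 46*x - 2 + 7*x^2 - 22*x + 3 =7*x^2 - 68*x - 20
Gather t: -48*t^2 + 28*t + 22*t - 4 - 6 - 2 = -48*t^2 + 50*t - 12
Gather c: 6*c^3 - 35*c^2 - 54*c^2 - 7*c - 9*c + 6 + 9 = 6*c^3 - 89*c^2 - 16*c + 15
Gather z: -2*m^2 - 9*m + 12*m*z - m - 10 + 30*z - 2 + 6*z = -2*m^2 - 10*m + z*(12*m + 36) - 12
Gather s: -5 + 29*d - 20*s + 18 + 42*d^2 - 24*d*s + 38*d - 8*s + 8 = 42*d^2 + 67*d + s*(-24*d - 28) + 21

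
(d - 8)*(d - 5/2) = d^2 - 21*d/2 + 20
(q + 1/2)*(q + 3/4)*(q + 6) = q^3 + 29*q^2/4 + 63*q/8 + 9/4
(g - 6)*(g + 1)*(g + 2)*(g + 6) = g^4 + 3*g^3 - 34*g^2 - 108*g - 72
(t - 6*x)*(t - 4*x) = t^2 - 10*t*x + 24*x^2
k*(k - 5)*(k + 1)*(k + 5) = k^4 + k^3 - 25*k^2 - 25*k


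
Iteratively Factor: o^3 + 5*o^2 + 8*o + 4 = (o + 2)*(o^2 + 3*o + 2) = (o + 2)^2*(o + 1)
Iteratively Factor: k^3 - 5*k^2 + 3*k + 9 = (k - 3)*(k^2 - 2*k - 3) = (k - 3)*(k + 1)*(k - 3)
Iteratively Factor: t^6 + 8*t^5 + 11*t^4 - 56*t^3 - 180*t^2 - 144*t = (t + 4)*(t^5 + 4*t^4 - 5*t^3 - 36*t^2 - 36*t) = (t + 2)*(t + 4)*(t^4 + 2*t^3 - 9*t^2 - 18*t) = (t + 2)^2*(t + 4)*(t^3 - 9*t) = (t + 2)^2*(t + 3)*(t + 4)*(t^2 - 3*t) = (t - 3)*(t + 2)^2*(t + 3)*(t + 4)*(t)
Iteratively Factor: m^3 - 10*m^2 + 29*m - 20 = (m - 1)*(m^2 - 9*m + 20) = (m - 4)*(m - 1)*(m - 5)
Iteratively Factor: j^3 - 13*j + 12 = (j + 4)*(j^2 - 4*j + 3) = (j - 3)*(j + 4)*(j - 1)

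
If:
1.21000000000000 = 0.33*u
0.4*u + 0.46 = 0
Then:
No Solution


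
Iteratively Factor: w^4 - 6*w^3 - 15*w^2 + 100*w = (w + 4)*(w^3 - 10*w^2 + 25*w) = (w - 5)*(w + 4)*(w^2 - 5*w) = (w - 5)^2*(w + 4)*(w)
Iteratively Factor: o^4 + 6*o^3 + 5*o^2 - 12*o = (o + 3)*(o^3 + 3*o^2 - 4*o) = (o + 3)*(o + 4)*(o^2 - o) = (o - 1)*(o + 3)*(o + 4)*(o)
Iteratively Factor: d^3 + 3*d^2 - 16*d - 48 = (d + 3)*(d^2 - 16) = (d + 3)*(d + 4)*(d - 4)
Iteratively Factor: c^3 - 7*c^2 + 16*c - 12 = (c - 3)*(c^2 - 4*c + 4) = (c - 3)*(c - 2)*(c - 2)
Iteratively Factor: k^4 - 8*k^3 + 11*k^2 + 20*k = (k + 1)*(k^3 - 9*k^2 + 20*k) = k*(k + 1)*(k^2 - 9*k + 20) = k*(k - 5)*(k + 1)*(k - 4)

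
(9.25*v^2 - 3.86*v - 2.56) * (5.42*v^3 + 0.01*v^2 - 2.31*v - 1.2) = 50.135*v^5 - 20.8287*v^4 - 35.2813*v^3 - 2.209*v^2 + 10.5456*v + 3.072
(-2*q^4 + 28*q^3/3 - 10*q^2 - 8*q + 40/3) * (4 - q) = 2*q^5 - 52*q^4/3 + 142*q^3/3 - 32*q^2 - 136*q/3 + 160/3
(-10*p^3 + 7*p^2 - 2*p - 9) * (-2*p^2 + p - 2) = 20*p^5 - 24*p^4 + 31*p^3 + 2*p^2 - 5*p + 18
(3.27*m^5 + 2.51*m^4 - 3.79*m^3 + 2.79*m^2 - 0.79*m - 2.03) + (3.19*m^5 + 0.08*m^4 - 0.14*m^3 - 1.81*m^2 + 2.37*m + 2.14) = 6.46*m^5 + 2.59*m^4 - 3.93*m^3 + 0.98*m^2 + 1.58*m + 0.11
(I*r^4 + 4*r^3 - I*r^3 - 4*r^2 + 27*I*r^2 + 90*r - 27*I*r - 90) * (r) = I*r^5 + 4*r^4 - I*r^4 - 4*r^3 + 27*I*r^3 + 90*r^2 - 27*I*r^2 - 90*r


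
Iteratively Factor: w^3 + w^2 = (w)*(w^2 + w) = w^2*(w + 1)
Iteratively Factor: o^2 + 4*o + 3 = (o + 1)*(o + 3)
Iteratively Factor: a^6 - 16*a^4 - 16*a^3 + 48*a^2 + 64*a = (a + 2)*(a^5 - 2*a^4 - 12*a^3 + 8*a^2 + 32*a) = a*(a + 2)*(a^4 - 2*a^3 - 12*a^2 + 8*a + 32) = a*(a + 2)^2*(a^3 - 4*a^2 - 4*a + 16) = a*(a - 2)*(a + 2)^2*(a^2 - 2*a - 8) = a*(a - 4)*(a - 2)*(a + 2)^2*(a + 2)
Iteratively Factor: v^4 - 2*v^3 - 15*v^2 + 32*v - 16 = (v - 1)*(v^3 - v^2 - 16*v + 16) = (v - 1)^2*(v^2 - 16) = (v - 1)^2*(v + 4)*(v - 4)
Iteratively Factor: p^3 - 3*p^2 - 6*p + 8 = (p - 1)*(p^2 - 2*p - 8) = (p - 1)*(p + 2)*(p - 4)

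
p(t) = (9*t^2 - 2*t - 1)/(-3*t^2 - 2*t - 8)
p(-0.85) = -0.85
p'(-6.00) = 0.00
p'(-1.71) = 1.12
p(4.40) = -2.20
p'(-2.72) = 0.40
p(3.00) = -1.80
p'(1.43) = -0.86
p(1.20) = -0.65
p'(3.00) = -0.39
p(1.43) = -0.86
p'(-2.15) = 0.73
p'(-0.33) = 1.04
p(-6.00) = -3.22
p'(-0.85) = 1.73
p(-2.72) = -2.87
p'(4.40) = -0.20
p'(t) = (6*t + 2)*(9*t^2 - 2*t - 1)/(-3*t^2 - 2*t - 8)^2 + (18*t - 2)/(-3*t^2 - 2*t - 8)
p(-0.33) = -0.08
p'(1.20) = -0.93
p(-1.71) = -2.15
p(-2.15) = -2.56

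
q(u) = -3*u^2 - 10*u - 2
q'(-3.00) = 8.00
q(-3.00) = 1.00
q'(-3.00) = 8.00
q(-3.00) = 1.00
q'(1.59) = -19.54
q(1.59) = -25.48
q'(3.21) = -29.26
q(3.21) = -65.01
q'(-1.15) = -3.10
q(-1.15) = 5.53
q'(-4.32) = 15.92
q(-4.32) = -14.79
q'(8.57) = -61.42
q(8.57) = -308.03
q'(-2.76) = 6.56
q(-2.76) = 2.75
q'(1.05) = -16.30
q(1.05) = -15.81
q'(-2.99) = 7.94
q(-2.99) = 1.08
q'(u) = -6*u - 10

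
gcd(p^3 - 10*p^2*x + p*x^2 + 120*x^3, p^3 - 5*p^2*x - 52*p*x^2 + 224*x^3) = -p + 8*x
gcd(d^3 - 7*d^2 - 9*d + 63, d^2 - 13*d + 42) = d - 7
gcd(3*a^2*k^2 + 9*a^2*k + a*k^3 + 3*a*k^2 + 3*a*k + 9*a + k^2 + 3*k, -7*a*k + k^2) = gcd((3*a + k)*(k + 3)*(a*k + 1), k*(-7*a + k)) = 1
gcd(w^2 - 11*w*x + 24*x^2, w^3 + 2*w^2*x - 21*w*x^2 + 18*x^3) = -w + 3*x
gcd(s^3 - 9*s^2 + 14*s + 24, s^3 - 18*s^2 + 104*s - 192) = s^2 - 10*s + 24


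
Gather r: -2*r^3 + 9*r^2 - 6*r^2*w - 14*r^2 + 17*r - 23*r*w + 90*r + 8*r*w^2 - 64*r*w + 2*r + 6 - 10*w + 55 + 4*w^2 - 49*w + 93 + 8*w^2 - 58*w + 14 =-2*r^3 + r^2*(-6*w - 5) + r*(8*w^2 - 87*w + 109) + 12*w^2 - 117*w + 168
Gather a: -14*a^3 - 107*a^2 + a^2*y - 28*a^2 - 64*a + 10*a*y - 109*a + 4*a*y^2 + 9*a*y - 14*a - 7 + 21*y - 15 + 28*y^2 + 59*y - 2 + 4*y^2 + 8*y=-14*a^3 + a^2*(y - 135) + a*(4*y^2 + 19*y - 187) + 32*y^2 + 88*y - 24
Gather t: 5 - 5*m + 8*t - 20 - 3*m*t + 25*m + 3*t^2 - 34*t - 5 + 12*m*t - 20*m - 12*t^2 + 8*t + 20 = -9*t^2 + t*(9*m - 18)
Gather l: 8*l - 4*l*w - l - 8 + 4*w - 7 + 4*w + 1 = l*(7 - 4*w) + 8*w - 14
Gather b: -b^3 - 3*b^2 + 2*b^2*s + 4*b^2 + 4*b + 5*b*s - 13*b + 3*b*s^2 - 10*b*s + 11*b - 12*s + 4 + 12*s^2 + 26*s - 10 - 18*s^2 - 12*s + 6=-b^3 + b^2*(2*s + 1) + b*(3*s^2 - 5*s + 2) - 6*s^2 + 2*s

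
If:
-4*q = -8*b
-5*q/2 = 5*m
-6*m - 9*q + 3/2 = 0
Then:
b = 1/8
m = -1/8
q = 1/4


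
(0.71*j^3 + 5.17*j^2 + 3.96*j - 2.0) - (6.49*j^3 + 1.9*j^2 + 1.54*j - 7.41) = -5.78*j^3 + 3.27*j^2 + 2.42*j + 5.41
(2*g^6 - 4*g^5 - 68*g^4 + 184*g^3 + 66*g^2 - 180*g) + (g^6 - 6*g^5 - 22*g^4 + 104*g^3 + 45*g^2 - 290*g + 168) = 3*g^6 - 10*g^5 - 90*g^4 + 288*g^3 + 111*g^2 - 470*g + 168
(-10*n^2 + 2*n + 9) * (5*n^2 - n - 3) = -50*n^4 + 20*n^3 + 73*n^2 - 15*n - 27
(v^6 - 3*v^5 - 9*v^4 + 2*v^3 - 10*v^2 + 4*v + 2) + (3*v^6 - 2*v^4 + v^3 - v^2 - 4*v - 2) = 4*v^6 - 3*v^5 - 11*v^4 + 3*v^3 - 11*v^2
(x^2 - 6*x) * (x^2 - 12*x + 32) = x^4 - 18*x^3 + 104*x^2 - 192*x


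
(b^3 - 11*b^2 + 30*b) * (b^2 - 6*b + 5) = b^5 - 17*b^4 + 101*b^3 - 235*b^2 + 150*b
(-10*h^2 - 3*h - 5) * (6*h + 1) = -60*h^3 - 28*h^2 - 33*h - 5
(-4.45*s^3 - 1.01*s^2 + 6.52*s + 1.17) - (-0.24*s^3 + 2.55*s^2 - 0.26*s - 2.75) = -4.21*s^3 - 3.56*s^2 + 6.78*s + 3.92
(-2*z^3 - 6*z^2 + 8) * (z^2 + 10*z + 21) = -2*z^5 - 26*z^4 - 102*z^3 - 118*z^2 + 80*z + 168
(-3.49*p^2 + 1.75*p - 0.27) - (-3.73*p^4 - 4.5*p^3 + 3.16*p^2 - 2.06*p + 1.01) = 3.73*p^4 + 4.5*p^3 - 6.65*p^2 + 3.81*p - 1.28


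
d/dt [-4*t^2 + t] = 1 - 8*t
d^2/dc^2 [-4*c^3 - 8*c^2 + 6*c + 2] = -24*c - 16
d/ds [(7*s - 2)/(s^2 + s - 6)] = (7*s^2 + 7*s - (2*s + 1)*(7*s - 2) - 42)/(s^2 + s - 6)^2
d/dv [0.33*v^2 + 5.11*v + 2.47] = 0.66*v + 5.11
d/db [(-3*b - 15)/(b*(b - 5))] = 3*(b^2 + 10*b - 25)/(b^2*(b^2 - 10*b + 25))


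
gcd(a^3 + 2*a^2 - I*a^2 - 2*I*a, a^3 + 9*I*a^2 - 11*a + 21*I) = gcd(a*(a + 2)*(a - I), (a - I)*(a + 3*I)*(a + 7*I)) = a - I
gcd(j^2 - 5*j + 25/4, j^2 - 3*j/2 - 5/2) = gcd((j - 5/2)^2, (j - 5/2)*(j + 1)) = j - 5/2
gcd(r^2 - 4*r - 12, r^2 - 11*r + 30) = r - 6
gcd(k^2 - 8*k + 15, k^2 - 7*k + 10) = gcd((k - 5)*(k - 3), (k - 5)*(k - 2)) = k - 5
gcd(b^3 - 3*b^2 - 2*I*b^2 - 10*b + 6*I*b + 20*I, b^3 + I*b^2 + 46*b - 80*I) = b - 2*I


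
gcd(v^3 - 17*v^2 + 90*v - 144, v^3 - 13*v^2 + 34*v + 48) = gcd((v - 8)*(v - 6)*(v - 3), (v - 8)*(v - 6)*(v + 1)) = v^2 - 14*v + 48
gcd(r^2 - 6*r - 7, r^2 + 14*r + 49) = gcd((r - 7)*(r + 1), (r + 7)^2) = 1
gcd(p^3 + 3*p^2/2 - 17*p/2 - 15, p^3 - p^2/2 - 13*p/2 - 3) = p^2 - p - 6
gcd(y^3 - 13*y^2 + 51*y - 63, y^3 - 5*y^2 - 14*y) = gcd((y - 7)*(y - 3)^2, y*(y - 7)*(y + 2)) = y - 7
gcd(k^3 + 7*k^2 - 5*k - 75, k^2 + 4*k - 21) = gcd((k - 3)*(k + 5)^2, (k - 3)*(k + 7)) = k - 3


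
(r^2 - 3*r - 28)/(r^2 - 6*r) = (r^2 - 3*r - 28)/(r*(r - 6))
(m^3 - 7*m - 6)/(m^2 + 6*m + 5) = (m^2 - m - 6)/(m + 5)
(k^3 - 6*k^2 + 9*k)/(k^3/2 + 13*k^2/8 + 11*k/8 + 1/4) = 8*k*(k^2 - 6*k + 9)/(4*k^3 + 13*k^2 + 11*k + 2)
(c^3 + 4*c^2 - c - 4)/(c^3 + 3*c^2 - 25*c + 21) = (c^2 + 5*c + 4)/(c^2 + 4*c - 21)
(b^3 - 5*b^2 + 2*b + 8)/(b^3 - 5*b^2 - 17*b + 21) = (b^3 - 5*b^2 + 2*b + 8)/(b^3 - 5*b^2 - 17*b + 21)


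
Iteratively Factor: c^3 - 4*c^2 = (c)*(c^2 - 4*c) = c^2*(c - 4)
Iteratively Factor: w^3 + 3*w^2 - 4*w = (w - 1)*(w^2 + 4*w) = w*(w - 1)*(w + 4)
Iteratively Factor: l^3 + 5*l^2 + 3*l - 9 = (l + 3)*(l^2 + 2*l - 3) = (l + 3)^2*(l - 1)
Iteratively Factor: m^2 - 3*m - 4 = (m - 4)*(m + 1)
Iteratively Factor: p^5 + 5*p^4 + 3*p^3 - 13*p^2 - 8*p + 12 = (p + 3)*(p^4 + 2*p^3 - 3*p^2 - 4*p + 4) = (p - 1)*(p + 3)*(p^3 + 3*p^2 - 4) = (p - 1)*(p + 2)*(p + 3)*(p^2 + p - 2) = (p - 1)*(p + 2)^2*(p + 3)*(p - 1)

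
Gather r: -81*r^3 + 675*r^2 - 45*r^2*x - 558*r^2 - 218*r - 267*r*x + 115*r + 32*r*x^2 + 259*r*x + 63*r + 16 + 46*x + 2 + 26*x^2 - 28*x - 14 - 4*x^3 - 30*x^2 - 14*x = -81*r^3 + r^2*(117 - 45*x) + r*(32*x^2 - 8*x - 40) - 4*x^3 - 4*x^2 + 4*x + 4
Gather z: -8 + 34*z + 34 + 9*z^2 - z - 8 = 9*z^2 + 33*z + 18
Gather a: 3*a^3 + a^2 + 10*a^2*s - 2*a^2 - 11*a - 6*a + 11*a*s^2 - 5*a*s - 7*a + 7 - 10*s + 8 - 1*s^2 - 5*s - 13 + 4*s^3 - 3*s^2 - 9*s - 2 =3*a^3 + a^2*(10*s - 1) + a*(11*s^2 - 5*s - 24) + 4*s^3 - 4*s^2 - 24*s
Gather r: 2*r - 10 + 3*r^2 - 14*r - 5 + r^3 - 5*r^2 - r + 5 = r^3 - 2*r^2 - 13*r - 10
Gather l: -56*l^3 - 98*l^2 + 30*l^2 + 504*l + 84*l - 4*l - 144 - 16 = -56*l^3 - 68*l^2 + 584*l - 160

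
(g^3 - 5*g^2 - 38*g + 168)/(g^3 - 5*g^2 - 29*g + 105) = (g^2 + 2*g - 24)/(g^2 + 2*g - 15)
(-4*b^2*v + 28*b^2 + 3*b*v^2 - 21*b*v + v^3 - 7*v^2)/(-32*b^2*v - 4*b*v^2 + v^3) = (-b*v + 7*b + v^2 - 7*v)/(v*(-8*b + v))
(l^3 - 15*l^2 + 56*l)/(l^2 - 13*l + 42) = l*(l - 8)/(l - 6)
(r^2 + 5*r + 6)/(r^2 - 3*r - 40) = (r^2 + 5*r + 6)/(r^2 - 3*r - 40)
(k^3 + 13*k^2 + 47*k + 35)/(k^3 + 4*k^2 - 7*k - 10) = (k + 7)/(k - 2)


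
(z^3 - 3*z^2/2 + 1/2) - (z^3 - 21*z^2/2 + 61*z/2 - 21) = 9*z^2 - 61*z/2 + 43/2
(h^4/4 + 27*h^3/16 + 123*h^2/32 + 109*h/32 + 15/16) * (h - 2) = h^5/4 + 19*h^4/16 + 15*h^3/32 - 137*h^2/32 - 47*h/8 - 15/8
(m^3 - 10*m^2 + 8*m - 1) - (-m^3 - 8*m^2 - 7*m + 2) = 2*m^3 - 2*m^2 + 15*m - 3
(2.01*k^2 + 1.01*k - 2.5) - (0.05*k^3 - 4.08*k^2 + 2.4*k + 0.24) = -0.05*k^3 + 6.09*k^2 - 1.39*k - 2.74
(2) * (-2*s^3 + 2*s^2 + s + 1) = -4*s^3 + 4*s^2 + 2*s + 2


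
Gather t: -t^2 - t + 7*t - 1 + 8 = -t^2 + 6*t + 7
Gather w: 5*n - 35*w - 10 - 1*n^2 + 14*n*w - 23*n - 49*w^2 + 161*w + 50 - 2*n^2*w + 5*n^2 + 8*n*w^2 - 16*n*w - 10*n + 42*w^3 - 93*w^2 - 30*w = 4*n^2 - 28*n + 42*w^3 + w^2*(8*n - 142) + w*(-2*n^2 - 2*n + 96) + 40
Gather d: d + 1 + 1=d + 2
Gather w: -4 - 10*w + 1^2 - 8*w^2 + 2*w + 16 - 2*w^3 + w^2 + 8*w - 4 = -2*w^3 - 7*w^2 + 9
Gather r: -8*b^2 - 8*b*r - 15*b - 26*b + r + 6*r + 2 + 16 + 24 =-8*b^2 - 41*b + r*(7 - 8*b) + 42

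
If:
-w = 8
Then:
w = -8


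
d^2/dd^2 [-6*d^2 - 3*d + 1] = -12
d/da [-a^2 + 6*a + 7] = 6 - 2*a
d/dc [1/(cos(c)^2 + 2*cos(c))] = 2*(sin(c)/cos(c)^2 + tan(c))/(cos(c) + 2)^2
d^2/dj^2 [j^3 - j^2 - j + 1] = 6*j - 2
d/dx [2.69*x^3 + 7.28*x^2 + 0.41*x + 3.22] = 8.07*x^2 + 14.56*x + 0.41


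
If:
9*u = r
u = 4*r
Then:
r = 0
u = 0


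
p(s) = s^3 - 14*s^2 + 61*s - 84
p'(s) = 3*s^2 - 28*s + 61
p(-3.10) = -437.43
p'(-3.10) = 176.63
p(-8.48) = -2217.83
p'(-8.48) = 514.17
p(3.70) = 0.69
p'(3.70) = -1.53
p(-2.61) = -356.36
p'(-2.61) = 154.52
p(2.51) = -3.28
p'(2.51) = 9.62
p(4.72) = -2.82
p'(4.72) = -4.32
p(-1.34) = -193.28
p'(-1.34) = 103.91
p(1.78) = -14.14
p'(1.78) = 20.67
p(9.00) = 60.00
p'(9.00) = 52.00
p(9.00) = 60.00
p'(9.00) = 52.00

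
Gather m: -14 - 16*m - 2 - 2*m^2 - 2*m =-2*m^2 - 18*m - 16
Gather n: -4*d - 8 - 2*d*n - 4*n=-4*d + n*(-2*d - 4) - 8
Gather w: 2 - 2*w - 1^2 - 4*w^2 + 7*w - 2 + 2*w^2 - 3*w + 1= -2*w^2 + 2*w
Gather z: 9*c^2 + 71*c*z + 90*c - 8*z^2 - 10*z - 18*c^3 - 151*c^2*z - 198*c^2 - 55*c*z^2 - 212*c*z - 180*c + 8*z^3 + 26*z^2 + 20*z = -18*c^3 - 189*c^2 - 90*c + 8*z^3 + z^2*(18 - 55*c) + z*(-151*c^2 - 141*c + 10)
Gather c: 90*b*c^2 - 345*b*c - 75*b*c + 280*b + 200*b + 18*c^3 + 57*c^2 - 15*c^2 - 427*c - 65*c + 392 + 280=480*b + 18*c^3 + c^2*(90*b + 42) + c*(-420*b - 492) + 672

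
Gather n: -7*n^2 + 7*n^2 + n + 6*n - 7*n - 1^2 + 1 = 0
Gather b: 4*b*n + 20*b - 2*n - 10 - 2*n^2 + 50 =b*(4*n + 20) - 2*n^2 - 2*n + 40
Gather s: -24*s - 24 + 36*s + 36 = 12*s + 12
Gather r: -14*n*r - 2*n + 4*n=-14*n*r + 2*n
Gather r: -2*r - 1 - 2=-2*r - 3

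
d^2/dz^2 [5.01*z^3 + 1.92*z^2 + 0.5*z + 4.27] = 30.06*z + 3.84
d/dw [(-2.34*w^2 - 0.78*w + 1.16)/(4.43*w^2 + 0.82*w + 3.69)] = (1.5366*w^2 - 27.5468*w - 3.8294)/(19.6249*w^4 + 7.2652*w^3 + 33.3658*w^2 + 6.0516*w + 13.6161)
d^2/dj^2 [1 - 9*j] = 0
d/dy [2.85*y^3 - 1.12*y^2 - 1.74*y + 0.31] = 8.55*y^2 - 2.24*y - 1.74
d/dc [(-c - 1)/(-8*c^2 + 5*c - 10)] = (8*c^2 - 5*c - (c + 1)*(16*c - 5) + 10)/(8*c^2 - 5*c + 10)^2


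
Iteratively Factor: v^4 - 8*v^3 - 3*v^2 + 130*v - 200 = (v - 5)*(v^3 - 3*v^2 - 18*v + 40) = (v - 5)*(v - 2)*(v^2 - v - 20) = (v - 5)*(v - 2)*(v + 4)*(v - 5)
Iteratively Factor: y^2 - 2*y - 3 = (y - 3)*(y + 1)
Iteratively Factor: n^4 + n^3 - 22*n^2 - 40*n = (n + 4)*(n^3 - 3*n^2 - 10*n) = (n + 2)*(n + 4)*(n^2 - 5*n) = n*(n + 2)*(n + 4)*(n - 5)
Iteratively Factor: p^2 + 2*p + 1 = (p + 1)*(p + 1)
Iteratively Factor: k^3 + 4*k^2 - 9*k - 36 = (k - 3)*(k^2 + 7*k + 12) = (k - 3)*(k + 4)*(k + 3)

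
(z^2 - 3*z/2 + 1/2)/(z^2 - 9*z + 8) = (z - 1/2)/(z - 8)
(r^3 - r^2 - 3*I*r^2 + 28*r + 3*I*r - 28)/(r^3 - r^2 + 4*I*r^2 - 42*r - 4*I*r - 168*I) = (r^2 - r*(1 + 7*I) + 7*I)/(r^2 - r - 42)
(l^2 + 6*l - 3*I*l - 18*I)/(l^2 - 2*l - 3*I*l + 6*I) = (l + 6)/(l - 2)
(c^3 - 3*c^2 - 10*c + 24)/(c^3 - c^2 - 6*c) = (-c^3 + 3*c^2 + 10*c - 24)/(c*(-c^2 + c + 6))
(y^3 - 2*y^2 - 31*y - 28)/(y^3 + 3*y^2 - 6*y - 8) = (y - 7)/(y - 2)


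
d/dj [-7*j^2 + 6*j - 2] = 6 - 14*j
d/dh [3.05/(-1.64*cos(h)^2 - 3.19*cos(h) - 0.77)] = -(10.004*cos(h) + 9.7295)*sin(h)/(1.64*cos(h)^2 + 3.19*cos(h) + 0.77)^2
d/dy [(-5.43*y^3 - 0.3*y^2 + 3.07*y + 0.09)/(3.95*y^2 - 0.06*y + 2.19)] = (-21.4485*y^4 + 0.6516*y^3 - 47.7836*y^2 - 2.025*y + 6.7287)/(15.6025*y^4 - 0.474*y^3 + 17.3046*y^2 - 0.2628*y + 4.7961)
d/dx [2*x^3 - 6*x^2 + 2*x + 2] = 6*x^2 - 12*x + 2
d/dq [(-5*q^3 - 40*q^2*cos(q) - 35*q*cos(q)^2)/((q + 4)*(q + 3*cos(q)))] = 5*(-q*(q + 4)*(3*sin(q) - 1)*(q^2 + 8*q*cos(q) + 7*cos(q)^2) + q*(q + 3*cos(q))*(q^2 + 8*q*cos(q) + 7*cos(q)^2) + (q + 4)*(q + 3*cos(q))*(8*q^2*sin(q) - 3*q^2 + 7*q*sin(2*q) - 16*q*cos(q) - 7*cos(q)^2))/((q + 4)^2*(q + 3*cos(q))^2)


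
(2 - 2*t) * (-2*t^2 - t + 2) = 4*t^3 - 2*t^2 - 6*t + 4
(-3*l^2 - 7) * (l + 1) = -3*l^3 - 3*l^2 - 7*l - 7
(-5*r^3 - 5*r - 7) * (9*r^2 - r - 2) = -45*r^5 + 5*r^4 - 35*r^3 - 58*r^2 + 17*r + 14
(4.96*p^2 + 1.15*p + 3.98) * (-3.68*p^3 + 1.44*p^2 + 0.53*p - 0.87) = -18.2528*p^5 + 2.9104*p^4 - 10.3616*p^3 + 2.0255*p^2 + 1.1089*p - 3.4626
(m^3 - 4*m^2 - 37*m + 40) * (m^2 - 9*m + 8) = m^5 - 13*m^4 + 7*m^3 + 341*m^2 - 656*m + 320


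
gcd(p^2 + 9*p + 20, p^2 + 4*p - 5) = p + 5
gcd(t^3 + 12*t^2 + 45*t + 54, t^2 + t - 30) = t + 6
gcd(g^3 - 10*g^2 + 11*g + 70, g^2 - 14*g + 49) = g - 7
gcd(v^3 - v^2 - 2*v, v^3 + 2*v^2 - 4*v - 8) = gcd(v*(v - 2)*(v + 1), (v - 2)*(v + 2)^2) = v - 2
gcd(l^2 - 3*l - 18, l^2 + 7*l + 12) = l + 3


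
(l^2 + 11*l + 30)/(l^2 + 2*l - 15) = (l + 6)/(l - 3)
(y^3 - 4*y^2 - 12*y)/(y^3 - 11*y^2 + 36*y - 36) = y*(y + 2)/(y^2 - 5*y + 6)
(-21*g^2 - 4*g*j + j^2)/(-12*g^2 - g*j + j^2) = (7*g - j)/(4*g - j)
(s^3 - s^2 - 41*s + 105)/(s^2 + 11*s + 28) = (s^2 - 8*s + 15)/(s + 4)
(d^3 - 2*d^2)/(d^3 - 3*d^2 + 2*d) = d/(d - 1)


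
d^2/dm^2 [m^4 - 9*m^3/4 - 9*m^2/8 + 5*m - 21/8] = 12*m^2 - 27*m/2 - 9/4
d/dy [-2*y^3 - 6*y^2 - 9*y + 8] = -6*y^2 - 12*y - 9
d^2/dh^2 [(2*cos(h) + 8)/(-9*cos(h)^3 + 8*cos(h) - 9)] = 2*(-2*(cos(h) + 4)*(27*cos(h)^2 - 8)^2*sin(h)^2 + (9*cos(h)^3 - 8*cos(h) + 9)^2*cos(h) + (9*cos(h)^3 - 8*cos(h) + 9)*(-135*(1 - cos(2*h))^2 + 20*cos(h) - 276*cos(2*h) - 324*cos(3*h) + 200)/4)/(9*cos(h)^3 - 8*cos(h) + 9)^3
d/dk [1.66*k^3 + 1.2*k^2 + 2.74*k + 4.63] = 4.98*k^2 + 2.4*k + 2.74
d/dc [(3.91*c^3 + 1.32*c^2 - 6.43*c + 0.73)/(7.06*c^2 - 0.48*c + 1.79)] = (27.6046*c^4 - 3.7536*c^3 + 65.7589*c^2 - 5.582*c - 11.1593)/(49.8436*c^4 - 6.7776*c^3 + 25.5052*c^2 - 1.7184*c + 3.2041)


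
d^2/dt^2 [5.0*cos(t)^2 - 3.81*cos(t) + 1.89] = 3.81*cos(t) - 10.0*cos(2*t)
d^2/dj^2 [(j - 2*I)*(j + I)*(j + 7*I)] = 6*j + 12*I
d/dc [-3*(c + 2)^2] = -6*c - 12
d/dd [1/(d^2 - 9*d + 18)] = (9 - 2*d)/(d^2 - 9*d + 18)^2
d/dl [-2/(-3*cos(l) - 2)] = 6*sin(l)/(3*cos(l) + 2)^2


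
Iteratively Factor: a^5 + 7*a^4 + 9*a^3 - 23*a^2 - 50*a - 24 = (a + 1)*(a^4 + 6*a^3 + 3*a^2 - 26*a - 24) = (a - 2)*(a + 1)*(a^3 + 8*a^2 + 19*a + 12) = (a - 2)*(a + 1)*(a + 3)*(a^2 + 5*a + 4) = (a - 2)*(a + 1)^2*(a + 3)*(a + 4)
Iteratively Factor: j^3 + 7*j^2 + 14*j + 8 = (j + 1)*(j^2 + 6*j + 8) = (j + 1)*(j + 2)*(j + 4)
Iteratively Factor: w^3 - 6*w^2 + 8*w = (w)*(w^2 - 6*w + 8) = w*(w - 2)*(w - 4)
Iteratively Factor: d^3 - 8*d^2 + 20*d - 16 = (d - 2)*(d^2 - 6*d + 8) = (d - 2)^2*(d - 4)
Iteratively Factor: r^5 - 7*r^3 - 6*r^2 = (r)*(r^4 - 7*r^2 - 6*r) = r*(r + 2)*(r^3 - 2*r^2 - 3*r) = r*(r + 1)*(r + 2)*(r^2 - 3*r) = r*(r - 3)*(r + 1)*(r + 2)*(r)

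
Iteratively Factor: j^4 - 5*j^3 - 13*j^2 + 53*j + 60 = (j - 5)*(j^3 - 13*j - 12) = (j - 5)*(j + 3)*(j^2 - 3*j - 4) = (j - 5)*(j - 4)*(j + 3)*(j + 1)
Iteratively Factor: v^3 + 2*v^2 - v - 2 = (v + 2)*(v^2 - 1) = (v + 1)*(v + 2)*(v - 1)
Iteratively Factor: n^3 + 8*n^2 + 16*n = (n)*(n^2 + 8*n + 16) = n*(n + 4)*(n + 4)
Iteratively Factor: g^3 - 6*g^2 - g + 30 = (g - 3)*(g^2 - 3*g - 10) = (g - 5)*(g - 3)*(g + 2)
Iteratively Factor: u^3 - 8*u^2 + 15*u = (u)*(u^2 - 8*u + 15) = u*(u - 5)*(u - 3)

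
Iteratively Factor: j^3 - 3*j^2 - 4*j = (j + 1)*(j^2 - 4*j) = j*(j + 1)*(j - 4)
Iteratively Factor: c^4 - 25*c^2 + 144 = (c + 3)*(c^3 - 3*c^2 - 16*c + 48) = (c - 4)*(c + 3)*(c^2 + c - 12) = (c - 4)*(c - 3)*(c + 3)*(c + 4)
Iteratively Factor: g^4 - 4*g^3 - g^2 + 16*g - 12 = (g + 2)*(g^3 - 6*g^2 + 11*g - 6) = (g - 1)*(g + 2)*(g^2 - 5*g + 6) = (g - 3)*(g - 1)*(g + 2)*(g - 2)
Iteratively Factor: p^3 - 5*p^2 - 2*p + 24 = (p - 3)*(p^2 - 2*p - 8) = (p - 3)*(p + 2)*(p - 4)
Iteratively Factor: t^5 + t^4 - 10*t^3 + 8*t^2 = (t - 1)*(t^4 + 2*t^3 - 8*t^2) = (t - 1)*(t + 4)*(t^3 - 2*t^2) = (t - 2)*(t - 1)*(t + 4)*(t^2) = t*(t - 2)*(t - 1)*(t + 4)*(t)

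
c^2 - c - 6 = (c - 3)*(c + 2)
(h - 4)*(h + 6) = h^2 + 2*h - 24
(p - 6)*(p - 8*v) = p^2 - 8*p*v - 6*p + 48*v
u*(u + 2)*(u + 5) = u^3 + 7*u^2 + 10*u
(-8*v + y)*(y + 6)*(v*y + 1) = -8*v^2*y^2 - 48*v^2*y + v*y^3 + 6*v*y^2 - 8*v*y - 48*v + y^2 + 6*y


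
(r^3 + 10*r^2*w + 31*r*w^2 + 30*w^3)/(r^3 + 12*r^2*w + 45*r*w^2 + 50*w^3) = (r + 3*w)/(r + 5*w)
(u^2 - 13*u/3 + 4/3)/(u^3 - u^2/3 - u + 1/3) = (u - 4)/(u^2 - 1)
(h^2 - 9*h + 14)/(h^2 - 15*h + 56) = (h - 2)/(h - 8)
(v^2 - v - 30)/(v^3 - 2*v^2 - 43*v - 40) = (v - 6)/(v^2 - 7*v - 8)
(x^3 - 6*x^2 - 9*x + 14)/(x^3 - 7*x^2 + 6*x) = (x^2 - 5*x - 14)/(x*(x - 6))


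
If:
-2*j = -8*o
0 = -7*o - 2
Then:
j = -8/7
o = -2/7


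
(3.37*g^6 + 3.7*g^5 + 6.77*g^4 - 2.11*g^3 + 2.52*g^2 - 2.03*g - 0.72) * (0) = 0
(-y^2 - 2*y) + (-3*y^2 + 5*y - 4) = -4*y^2 + 3*y - 4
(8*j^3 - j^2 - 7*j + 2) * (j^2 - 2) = 8*j^5 - j^4 - 23*j^3 + 4*j^2 + 14*j - 4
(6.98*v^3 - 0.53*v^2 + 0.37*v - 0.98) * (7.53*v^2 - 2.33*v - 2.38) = 52.5594*v^5 - 20.2543*v^4 - 12.5914*v^3 - 6.9801*v^2 + 1.4028*v + 2.3324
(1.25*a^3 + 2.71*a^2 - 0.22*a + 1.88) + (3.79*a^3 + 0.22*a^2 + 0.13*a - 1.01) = 5.04*a^3 + 2.93*a^2 - 0.09*a + 0.87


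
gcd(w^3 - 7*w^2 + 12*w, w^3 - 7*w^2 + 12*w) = w^3 - 7*w^2 + 12*w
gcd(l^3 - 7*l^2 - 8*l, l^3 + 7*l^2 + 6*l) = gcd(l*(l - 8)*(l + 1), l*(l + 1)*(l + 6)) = l^2 + l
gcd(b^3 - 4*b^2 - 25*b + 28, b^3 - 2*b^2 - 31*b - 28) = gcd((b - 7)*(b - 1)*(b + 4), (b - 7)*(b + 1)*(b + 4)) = b^2 - 3*b - 28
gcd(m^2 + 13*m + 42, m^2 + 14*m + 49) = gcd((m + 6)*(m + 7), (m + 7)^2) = m + 7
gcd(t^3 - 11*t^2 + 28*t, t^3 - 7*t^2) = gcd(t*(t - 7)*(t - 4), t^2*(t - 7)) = t^2 - 7*t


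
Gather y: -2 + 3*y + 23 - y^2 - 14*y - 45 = -y^2 - 11*y - 24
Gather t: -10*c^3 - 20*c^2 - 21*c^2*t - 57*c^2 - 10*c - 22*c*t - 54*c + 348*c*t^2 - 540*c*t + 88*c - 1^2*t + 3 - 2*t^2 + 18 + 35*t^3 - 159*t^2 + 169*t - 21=-10*c^3 - 77*c^2 + 24*c + 35*t^3 + t^2*(348*c - 161) + t*(-21*c^2 - 562*c + 168)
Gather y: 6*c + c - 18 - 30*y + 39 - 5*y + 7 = 7*c - 35*y + 28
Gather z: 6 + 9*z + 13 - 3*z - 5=6*z + 14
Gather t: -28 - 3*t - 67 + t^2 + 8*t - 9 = t^2 + 5*t - 104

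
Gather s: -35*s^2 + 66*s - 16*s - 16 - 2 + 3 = -35*s^2 + 50*s - 15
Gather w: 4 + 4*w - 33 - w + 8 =3*w - 21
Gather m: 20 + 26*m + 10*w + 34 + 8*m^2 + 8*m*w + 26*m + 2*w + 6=8*m^2 + m*(8*w + 52) + 12*w + 60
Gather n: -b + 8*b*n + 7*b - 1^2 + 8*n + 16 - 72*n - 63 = 6*b + n*(8*b - 64) - 48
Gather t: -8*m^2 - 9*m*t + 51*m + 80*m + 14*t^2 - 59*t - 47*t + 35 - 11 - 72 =-8*m^2 + 131*m + 14*t^2 + t*(-9*m - 106) - 48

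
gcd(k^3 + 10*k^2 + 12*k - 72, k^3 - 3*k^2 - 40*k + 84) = k^2 + 4*k - 12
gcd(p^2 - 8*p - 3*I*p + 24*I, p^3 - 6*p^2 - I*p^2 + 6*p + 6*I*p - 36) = p - 3*I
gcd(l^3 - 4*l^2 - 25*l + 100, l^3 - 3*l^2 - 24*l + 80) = l^2 + l - 20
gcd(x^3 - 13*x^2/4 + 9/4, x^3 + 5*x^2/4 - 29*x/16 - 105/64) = x + 3/4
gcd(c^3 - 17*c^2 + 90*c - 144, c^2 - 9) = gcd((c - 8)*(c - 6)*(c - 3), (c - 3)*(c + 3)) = c - 3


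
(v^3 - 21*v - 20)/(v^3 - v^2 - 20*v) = (v + 1)/v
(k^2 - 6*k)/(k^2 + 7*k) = (k - 6)/(k + 7)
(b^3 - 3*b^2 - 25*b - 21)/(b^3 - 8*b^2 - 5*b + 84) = (b + 1)/(b - 4)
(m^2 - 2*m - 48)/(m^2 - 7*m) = (m^2 - 2*m - 48)/(m*(m - 7))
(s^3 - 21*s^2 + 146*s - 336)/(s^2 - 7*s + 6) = (s^2 - 15*s + 56)/(s - 1)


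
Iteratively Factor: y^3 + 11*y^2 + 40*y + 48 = (y + 3)*(y^2 + 8*y + 16) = (y + 3)*(y + 4)*(y + 4)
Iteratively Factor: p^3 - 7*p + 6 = (p + 3)*(p^2 - 3*p + 2) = (p - 2)*(p + 3)*(p - 1)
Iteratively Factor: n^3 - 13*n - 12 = (n + 3)*(n^2 - 3*n - 4) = (n - 4)*(n + 3)*(n + 1)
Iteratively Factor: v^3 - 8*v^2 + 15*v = (v)*(v^2 - 8*v + 15) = v*(v - 5)*(v - 3)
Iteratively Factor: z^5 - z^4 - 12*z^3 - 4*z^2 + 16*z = (z + 2)*(z^4 - 3*z^3 - 6*z^2 + 8*z) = (z - 1)*(z + 2)*(z^3 - 2*z^2 - 8*z) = (z - 4)*(z - 1)*(z + 2)*(z^2 + 2*z) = z*(z - 4)*(z - 1)*(z + 2)*(z + 2)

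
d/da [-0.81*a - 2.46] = -0.810000000000000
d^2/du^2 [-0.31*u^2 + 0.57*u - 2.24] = -0.620000000000000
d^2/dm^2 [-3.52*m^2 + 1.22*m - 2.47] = -7.04000000000000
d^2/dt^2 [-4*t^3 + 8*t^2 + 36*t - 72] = 16 - 24*t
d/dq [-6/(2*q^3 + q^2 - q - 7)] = 6*(6*q^2 + 2*q - 1)/(2*q^3 + q^2 - q - 7)^2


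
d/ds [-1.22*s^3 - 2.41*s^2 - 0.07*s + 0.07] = -3.66*s^2 - 4.82*s - 0.07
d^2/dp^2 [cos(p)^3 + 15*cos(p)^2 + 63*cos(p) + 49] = -255*cos(p)/4 - 30*cos(2*p) - 9*cos(3*p)/4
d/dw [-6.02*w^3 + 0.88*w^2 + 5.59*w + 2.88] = -18.06*w^2 + 1.76*w + 5.59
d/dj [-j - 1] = -1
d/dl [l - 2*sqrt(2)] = 1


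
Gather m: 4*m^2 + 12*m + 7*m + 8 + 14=4*m^2 + 19*m + 22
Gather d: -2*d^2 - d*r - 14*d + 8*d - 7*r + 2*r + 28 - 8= -2*d^2 + d*(-r - 6) - 5*r + 20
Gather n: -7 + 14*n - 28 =14*n - 35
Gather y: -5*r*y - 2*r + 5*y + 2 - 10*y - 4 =-2*r + y*(-5*r - 5) - 2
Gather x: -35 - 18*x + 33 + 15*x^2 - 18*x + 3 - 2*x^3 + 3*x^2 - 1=-2*x^3 + 18*x^2 - 36*x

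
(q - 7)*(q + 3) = q^2 - 4*q - 21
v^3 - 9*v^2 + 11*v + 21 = (v - 7)*(v - 3)*(v + 1)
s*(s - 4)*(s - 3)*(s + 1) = s^4 - 6*s^3 + 5*s^2 + 12*s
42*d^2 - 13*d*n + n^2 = (-7*d + n)*(-6*d + n)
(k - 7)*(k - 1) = k^2 - 8*k + 7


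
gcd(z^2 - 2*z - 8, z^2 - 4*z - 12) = z + 2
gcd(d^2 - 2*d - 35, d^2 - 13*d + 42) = d - 7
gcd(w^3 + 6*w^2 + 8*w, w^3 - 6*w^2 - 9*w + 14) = w + 2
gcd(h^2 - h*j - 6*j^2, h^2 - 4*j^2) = h + 2*j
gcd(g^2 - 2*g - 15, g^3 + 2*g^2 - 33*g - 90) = g + 3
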